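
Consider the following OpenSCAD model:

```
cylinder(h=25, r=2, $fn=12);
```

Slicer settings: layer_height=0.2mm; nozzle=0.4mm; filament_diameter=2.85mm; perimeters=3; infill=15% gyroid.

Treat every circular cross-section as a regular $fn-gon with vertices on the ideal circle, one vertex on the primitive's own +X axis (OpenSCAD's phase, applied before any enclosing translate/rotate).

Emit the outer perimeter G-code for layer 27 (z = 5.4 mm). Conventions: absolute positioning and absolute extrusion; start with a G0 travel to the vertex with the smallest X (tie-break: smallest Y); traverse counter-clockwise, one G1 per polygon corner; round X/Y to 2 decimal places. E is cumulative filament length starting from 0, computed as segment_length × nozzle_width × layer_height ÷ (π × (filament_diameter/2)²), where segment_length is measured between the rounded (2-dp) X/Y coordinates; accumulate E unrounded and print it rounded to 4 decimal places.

At z = 5.4 mm: the r=2 cylinder gives a regular 12-gon of circumradius 2 (constant along its height). The outline is a single polygon with 12 vertices. Extrusion per mm of travel: 0.4 × 0.2 / (π × 1.425²) = 0.012540. Accumulating E over each segment gives final E = 0.1557.

G0 X-2.00 Y0.00 Z5.40
G1 X-1.73 Y-1.00 E0.0130
G1 X-1.00 Y-1.73 E0.0259
G1 X0.00 Y-2.00 E0.0389
G1 X1.00 Y-1.73 E0.0519
G1 X1.73 Y-1.00 E0.0649
G1 X2.00 Y0.00 E0.0779
G1 X1.73 Y1.00 E0.0908
G1 X1.00 Y1.73 E0.1038
G1 X0.00 Y2.00 E0.1168
G1 X-1.00 Y1.73 E0.1298
G1 X-1.73 Y1.00 E0.1427
G1 X-2.00 Y0.00 E0.1557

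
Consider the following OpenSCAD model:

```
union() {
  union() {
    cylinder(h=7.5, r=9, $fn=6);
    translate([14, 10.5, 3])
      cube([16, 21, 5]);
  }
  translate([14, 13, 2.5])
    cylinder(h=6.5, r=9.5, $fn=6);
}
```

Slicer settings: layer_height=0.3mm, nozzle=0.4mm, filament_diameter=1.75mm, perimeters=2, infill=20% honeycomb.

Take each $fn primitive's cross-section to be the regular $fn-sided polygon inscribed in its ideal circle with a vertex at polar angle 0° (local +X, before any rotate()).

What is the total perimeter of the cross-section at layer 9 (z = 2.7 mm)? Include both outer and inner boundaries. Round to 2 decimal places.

At z = 2.7 mm: the r=9 cylinder contributes a regular 6-gon of circumradius 9 (perimeter = 2·6·9.000·sin(180°/6) = 54.00 mm); the cube at (14, 10.5) is not intersected at this z (z outside [3, 8]); Merging all regions: only the r=9 cylinder is present, so the union is just that shape — boundary = 54.00 mm; the cylinder at (14, 13): section is a regular 6-gon, circumradius r=9.5 (perimeter = 2·6·9.500·sin(180°/6) = 57.00 mm); Combining (union): the 2 present regions are separate (no shared area or edge), so areas and boundary lengths simply add and each stays a separate island — boundary = 111.00 mm. Overall, the cross-section has 2 separate islands. Total boundary length (outer) = 111.00 mm.

111.00 mm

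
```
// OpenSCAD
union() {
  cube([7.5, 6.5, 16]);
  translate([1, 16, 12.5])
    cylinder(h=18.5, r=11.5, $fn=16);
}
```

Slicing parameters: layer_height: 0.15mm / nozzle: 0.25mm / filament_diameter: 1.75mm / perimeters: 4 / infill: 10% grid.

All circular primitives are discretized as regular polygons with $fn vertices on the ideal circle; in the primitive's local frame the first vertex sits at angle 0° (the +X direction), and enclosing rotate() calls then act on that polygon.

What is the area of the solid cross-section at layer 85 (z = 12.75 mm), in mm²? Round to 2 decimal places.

At z = 12.75 mm: the 7.5×6.5 cube contributes its full rectangle (area 48.75 mm²); the r=11.5 cylinder at (1, 16) contributes a regular 16-gon of circumradius 11.5 (area = (16/2)·11.500²·sin(360°/16) = 404.88 mm²); Taking the union: the regions partially overlap — summed areas 453.63 mm² minus the doubly-counted overlap 9.72 mm² gives 443.91 mm² — area = 443.91 mm². Overall, the cross-section is a single solid region. Net area = 443.91 mm².

443.91 mm²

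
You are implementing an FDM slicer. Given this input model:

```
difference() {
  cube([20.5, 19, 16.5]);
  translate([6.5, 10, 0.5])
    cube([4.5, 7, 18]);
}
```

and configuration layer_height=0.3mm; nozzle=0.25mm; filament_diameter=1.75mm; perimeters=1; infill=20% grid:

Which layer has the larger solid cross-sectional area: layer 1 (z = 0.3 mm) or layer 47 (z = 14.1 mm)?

Layer 1 (z = 0.3): the cube is present — its section is the full 20.5×19 rectangle (area 389.50 mm²); the cube at (6.5, 10) is absent (z outside [0.5, 18.5]); Subtracting the remaining from the first: none of the subtracted shapes is present at this height, so the 20.5×19 cube is unchanged — area = 389.50 mm². So its area = 389.50 mm². Layer 47 (z = 14.1): the cube (footprint 20.5×19) is included at this height (area 389.50 mm²); the cube at (6.5, 10) (footprint 4.5×7) is included at this height (area 31.50 mm²); After the difference (first − rest): starting from the 20.5×19 cube (389.50 mm²), the 4.5×7 cube at (6.5, 10) lies wholly inside it (removes its full 31.50 mm² and its 23.00 mm outline becomes a hole wall) — area = 358.00 mm². So its area = 358.00 mm². Layer 1 is larger (389.50 vs 358.00 mm²).

layer 1 (z = 0.3 mm)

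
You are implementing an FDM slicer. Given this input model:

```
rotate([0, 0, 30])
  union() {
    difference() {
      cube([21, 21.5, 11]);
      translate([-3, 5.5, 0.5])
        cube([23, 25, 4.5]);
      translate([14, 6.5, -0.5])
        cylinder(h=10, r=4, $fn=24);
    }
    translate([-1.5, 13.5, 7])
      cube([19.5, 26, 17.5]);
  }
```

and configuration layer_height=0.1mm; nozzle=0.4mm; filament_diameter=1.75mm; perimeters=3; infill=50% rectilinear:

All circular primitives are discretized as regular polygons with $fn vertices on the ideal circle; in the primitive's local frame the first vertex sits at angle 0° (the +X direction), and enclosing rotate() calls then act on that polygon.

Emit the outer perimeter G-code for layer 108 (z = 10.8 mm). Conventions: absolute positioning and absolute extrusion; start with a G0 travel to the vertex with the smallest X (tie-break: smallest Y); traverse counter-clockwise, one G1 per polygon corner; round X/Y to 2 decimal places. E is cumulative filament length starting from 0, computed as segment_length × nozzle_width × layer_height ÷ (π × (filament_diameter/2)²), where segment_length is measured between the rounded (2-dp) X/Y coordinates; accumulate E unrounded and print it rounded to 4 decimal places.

G0 X-21.05 Y33.46 Z10.80
G1 X-8.05 Y10.94 E0.4324
G1 X-6.75 Y11.69 E0.4574
G1 X0.00 Y0.00 E0.6819
G1 X18.19 Y10.50 E1.0312
G1 X7.44 Y29.12 E1.3887
G1 X4.84 Y27.62 E1.4386
G1 X-4.16 Y43.21 E1.7380
G1 X-21.05 Y33.46 E2.0623

At z = 10.8 mm: the cube is present — its section is the full 21×21.5 rectangle; the cube at (-3, 5.5) does not reach this height (z outside [0.5, 5]); the cylinder at (14, 6.5) does not reach this height (z outside [-0.5, 9.5]); After the difference (first − rest): none of the subtracted shapes is present at this height, so the 21×21.5 cube is unchanged — 1 connected region; the 19.5×26 cube at (-1.5, 13.5) contributes its full rectangle; Taking the union: the regions partially overlap (shared area 144.00 mm²), so overlapping operands fuse into one piece — 1 connected region; (whole slice rotated 30° about Z — lengths, areas and connectivity unchanged). The outline is a single polygon with 8 vertices. Extrusion per mm of travel: 0.4 × 0.1 / (π × 0.875²) = 0.016630. Accumulating E over each segment gives final E = 2.0623.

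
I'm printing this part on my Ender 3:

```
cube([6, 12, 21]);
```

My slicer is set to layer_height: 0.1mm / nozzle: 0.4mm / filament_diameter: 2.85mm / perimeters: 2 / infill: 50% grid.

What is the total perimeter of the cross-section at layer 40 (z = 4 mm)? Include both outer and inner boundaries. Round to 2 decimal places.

At z = 4 mm: the cube is present — its section is the full 6×12 rectangle (perimeter 36.00 mm). Overall, the cross-section is a single solid region. Total boundary length (outer) = 36.00 mm.

36.00 mm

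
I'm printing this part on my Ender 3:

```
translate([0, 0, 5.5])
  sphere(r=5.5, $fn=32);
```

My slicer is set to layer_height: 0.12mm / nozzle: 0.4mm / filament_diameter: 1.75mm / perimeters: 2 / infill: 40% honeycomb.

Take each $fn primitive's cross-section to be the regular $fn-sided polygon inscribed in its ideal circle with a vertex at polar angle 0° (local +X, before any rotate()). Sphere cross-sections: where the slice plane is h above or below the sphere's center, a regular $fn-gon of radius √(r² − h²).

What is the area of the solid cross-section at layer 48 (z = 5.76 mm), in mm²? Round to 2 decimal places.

At z = 5.76 mm: the r=5.5 sphere contributes a regular 32-gon of circumradius √(5.5²−0.26²) = 5.494 (area = (32/2)·5.494²·sin(360°/32) = 94.21 mm²). Overall, the cross-section is a single solid region. Net area = 94.21 mm².

94.21 mm²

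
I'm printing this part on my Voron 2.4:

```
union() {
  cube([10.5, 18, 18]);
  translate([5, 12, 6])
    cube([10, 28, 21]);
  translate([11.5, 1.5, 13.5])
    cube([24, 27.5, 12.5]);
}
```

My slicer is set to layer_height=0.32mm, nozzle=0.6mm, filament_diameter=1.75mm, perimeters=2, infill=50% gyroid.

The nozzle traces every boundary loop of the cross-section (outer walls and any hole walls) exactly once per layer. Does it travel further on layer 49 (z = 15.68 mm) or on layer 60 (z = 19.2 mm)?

layer 49 (z = 15.68 mm)

Layer 49 (z = 15.68): the 10.5×18 cube contributes its full rectangle (perimeter 57.00 mm); the cube at (5, 12) (footprint 10×28) is included at this height (perimeter 76.00 mm); the cube at (11.5, 1.5) (footprint 24×27.5) is included at this height (perimeter 103.00 mm); Combining (union): the regions partially overlap (shared area 92.50 mm²), so the edge portions inside another operand are dropped and the merged outline is re-measured after clipping — boundary = 172.00 mm. So its perimeter = 172.00 mm. Layer 60 (z = 19.2): the cube is absent (z outside [0, 18]); the 10×28 cube at (5, 12) contributes its full rectangle (perimeter 76.00 mm); the cube at (11.5, 1.5) (footprint 24×27.5) is included at this height (perimeter 103.00 mm); Combining (union): the regions partially overlap (shared area 59.50 mm²), so the edge portions inside another operand are dropped and the merged outline is re-measured after clipping — boundary = 138.00 mm. So its perimeter = 138.00 mm. Layer 49 is larger (172.00 vs 138.00 mm).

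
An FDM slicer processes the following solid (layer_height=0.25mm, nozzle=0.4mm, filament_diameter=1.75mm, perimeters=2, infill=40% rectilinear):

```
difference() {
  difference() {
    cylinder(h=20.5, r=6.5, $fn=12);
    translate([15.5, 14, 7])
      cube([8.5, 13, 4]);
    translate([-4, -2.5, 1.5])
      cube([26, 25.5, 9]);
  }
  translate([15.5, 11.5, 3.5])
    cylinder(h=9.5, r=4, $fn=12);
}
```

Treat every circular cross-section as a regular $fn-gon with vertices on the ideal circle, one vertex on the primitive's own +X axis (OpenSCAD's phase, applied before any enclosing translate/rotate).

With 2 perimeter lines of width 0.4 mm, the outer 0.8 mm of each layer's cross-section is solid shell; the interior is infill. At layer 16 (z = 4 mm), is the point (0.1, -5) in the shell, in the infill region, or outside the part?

infill

At z = 4 mm: the r=6.5 cylinder gives a regular 12-gon of circumradius 6.5 (constant along its height); the cube at (15.5, 14) does not reach this height (z outside [7, 11]); the cube at (-4, -2.5) is present — its section is the full 26×25.5 rectangle; After the difference (first − rest): starting from the r=6.5 cylinder, the 26×25.5 cube at (-4, -2.5) partially overlaps it — only the 80.75 mm² overlap (of its 663.00 mm²) is removed, clipping the outline — 1 connected region; the r=4 cylinder at (15.5, 11.5) gives a regular 12-gon of circumradius 4 (constant along its height); Taking the first minus the rest: starting from the result so far, the r=4 cylinder at (15.5, 11.5) misses the remaining region (no effect) — 1 connected region. Overall, the cross-section is a single solid region. The nearest boundary edge runs (3.25, -5.63)→(-0.00, -6.50); distance from the point to it = 1.42 mm. The point is inside the cross-section and 1.42 mm from the nearest boundary — more than the 0.8 mm shell width (2 × 0.4), so it's in the infill interior.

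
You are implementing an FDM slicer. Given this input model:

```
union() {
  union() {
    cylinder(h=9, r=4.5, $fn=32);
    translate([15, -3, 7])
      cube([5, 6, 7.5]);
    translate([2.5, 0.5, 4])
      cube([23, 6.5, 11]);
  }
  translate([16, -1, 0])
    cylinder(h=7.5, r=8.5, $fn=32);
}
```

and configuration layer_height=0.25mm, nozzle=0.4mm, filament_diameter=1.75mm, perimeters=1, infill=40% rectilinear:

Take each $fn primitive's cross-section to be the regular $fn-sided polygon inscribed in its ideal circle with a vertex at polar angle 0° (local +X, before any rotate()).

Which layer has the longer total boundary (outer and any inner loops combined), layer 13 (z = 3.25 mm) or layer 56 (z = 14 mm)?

Layer 13 (z = 3.25): the r=4.5 cylinder contributes a regular 32-gon of circumradius 4.5 (perimeter = 2·32·4.500·sin(180°/32) = 28.23 mm); the cube at (15, -3) does not reach this height (z outside [7, 14.5]); the cube at (2.5, 0.5) is not intersected at this z (z outside [4, 15]); Taking the union: only the r=4.5 cylinder is present, so the union is just that shape — boundary = 28.23 mm; the cylinder at (16, -1): section is a regular 32-gon, circumradius r=8.5 (perimeter = 2·32·8.500·sin(180°/32) = 53.32 mm); Merging all regions: the 2 present regions are separate (no shared area or edge), so areas and boundary lengths simply add and each stays a separate island — boundary = 81.55 mm. So its perimeter = 81.55 mm. Layer 56 (z = 14): the cylinder is not intersected at this z (z outside [0, 9]); the cube at (15, -3) (footprint 5×6) is included at this height (perimeter 22.00 mm); the cube at (2.5, 0.5) (footprint 23×6.5) is included at this height (perimeter 59.00 mm); Taking the union: the regions partially overlap (shared area 12.50 mm²), so the edge portions inside another operand are dropped and the merged outline is re-measured after clipping — boundary = 66.00 mm; the cylinder at (16, -1) is not intersected at this z (z outside [0, 7.5]); Merging all regions: only that combined region is present, so the union is just that shape — boundary = 66.00 mm. So its perimeter = 66.00 mm. Layer 13 is larger (81.55 vs 66.00 mm).

layer 13 (z = 3.25 mm)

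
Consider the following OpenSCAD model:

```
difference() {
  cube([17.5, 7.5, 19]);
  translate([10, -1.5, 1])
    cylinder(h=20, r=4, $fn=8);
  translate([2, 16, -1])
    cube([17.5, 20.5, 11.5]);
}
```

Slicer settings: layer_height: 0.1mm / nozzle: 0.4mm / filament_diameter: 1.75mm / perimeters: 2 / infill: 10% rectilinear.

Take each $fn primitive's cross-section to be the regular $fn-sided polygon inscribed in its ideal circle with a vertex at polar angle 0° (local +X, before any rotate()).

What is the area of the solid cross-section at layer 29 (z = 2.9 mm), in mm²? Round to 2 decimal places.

119.69 mm²

At z = 2.9 mm: the cube is present — its section is the full 17.5×7.5 rectangle (area 131.25 mm²); the r=4 cylinder at (10, -1.5) gives a regular 8-gon of circumradius 4 (constant along its height) (area = (8/2)·4.000²·sin(360°/8) = 45.25 mm²); the cube at (2, 16) is present — its section is the full 17.5×20.5 rectangle (area 358.75 mm²); Taking the first minus the rest: starting from the 17.5×7.5 cube (131.25 mm²), the r=4 cylinder at (10, -1.5) partially overlaps it — only the 11.56 mm² overlap (of its 45.25 mm²) is removed, clipping the outline; the 17.5×20.5 cube at (2, 16) misses the remaining region (no effect) — area = 119.69 mm². Overall, the cross-section is a single solid region. Net area = 119.69 mm².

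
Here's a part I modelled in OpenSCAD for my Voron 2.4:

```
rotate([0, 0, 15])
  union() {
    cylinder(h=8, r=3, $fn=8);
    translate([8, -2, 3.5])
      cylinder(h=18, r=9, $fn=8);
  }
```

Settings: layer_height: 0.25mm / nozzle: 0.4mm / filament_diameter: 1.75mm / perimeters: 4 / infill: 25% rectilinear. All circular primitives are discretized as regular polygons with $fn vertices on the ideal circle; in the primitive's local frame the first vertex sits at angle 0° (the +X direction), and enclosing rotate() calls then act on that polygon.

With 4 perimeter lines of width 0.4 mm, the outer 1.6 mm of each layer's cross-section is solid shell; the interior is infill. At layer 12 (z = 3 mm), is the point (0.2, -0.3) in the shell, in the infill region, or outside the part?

infill

At z = 3 mm: the r=3 cylinder gives a regular 8-gon of circumradius 3 (constant along its height); the cylinder at (8, -2) is absent (z outside [3.5, 21.5]); Combining (union): only the r=3 cylinder is present, so the union is just that shape — 1 connected region; (whole slice rotated 15° about Z — lengths, areas and connectivity unchanged). Overall, the cross-section is a single solid region. Undo the 15° rotation: the query point maps to (0.116, -0.342) in the un-rotated model frame. The nearest boundary edge runs (-0.00, -3.00)→(2.12, -2.12); distance from the point to it = 2.41 mm. The point is inside the cross-section and 2.41 mm from the nearest boundary — more than the 1.6 mm shell width (4 × 0.4), so it's in the infill interior.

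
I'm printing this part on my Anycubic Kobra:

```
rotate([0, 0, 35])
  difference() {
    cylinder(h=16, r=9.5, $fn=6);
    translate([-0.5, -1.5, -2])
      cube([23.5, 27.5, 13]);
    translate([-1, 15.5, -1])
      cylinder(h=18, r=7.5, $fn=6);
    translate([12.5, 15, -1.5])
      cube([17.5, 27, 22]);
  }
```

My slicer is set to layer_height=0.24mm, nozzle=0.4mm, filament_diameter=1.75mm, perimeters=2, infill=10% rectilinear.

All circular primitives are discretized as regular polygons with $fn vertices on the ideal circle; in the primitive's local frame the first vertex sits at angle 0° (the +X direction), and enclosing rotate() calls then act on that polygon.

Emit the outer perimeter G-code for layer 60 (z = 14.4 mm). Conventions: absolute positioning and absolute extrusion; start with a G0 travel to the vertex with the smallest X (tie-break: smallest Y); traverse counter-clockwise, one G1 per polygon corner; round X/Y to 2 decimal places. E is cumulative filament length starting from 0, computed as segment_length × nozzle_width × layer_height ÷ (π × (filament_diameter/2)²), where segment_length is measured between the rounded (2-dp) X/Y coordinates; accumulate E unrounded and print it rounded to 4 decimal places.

At z = 14.4 mm: the r=9.5 cylinder contributes a regular 6-gon of circumradius 9.5; the cube at (-0.5, -1.5) is not intersected at this z (z outside [-2, 11]); the r=7.5 cylinder at (-1, 15.5) contributes a regular 6-gon of circumradius 7.5; the 17.5×27 cube at (12.5, 15) contributes its full rectangle; After the difference (first − rest): starting from the r=9.5 cylinder, the r=7.5 cylinder at (-1, 15.5) misses the remaining region (no effect); the 17.5×27 cube at (12.5, 15) misses the remaining region (no effect) — 1 connected region; (whole slice rotated 35° about Z — lengths, areas and connectivity unchanged). The outline is a single polygon with 6 vertices. Extrusion per mm of travel: 0.4 × 0.24 / (π × 0.875²) = 0.039912. Accumulating E over each segment gives final E = 2.2745.

G0 X-8.61 Y4.01 Z14.40
G1 X-7.78 Y-5.45 E0.3790
G1 X0.83 Y-9.46 E0.7581
G1 X8.61 Y-4.01 E1.1372
G1 X7.78 Y5.45 E1.5163
G1 X-0.83 Y9.46 E1.8953
G1 X-8.61 Y4.01 E2.2745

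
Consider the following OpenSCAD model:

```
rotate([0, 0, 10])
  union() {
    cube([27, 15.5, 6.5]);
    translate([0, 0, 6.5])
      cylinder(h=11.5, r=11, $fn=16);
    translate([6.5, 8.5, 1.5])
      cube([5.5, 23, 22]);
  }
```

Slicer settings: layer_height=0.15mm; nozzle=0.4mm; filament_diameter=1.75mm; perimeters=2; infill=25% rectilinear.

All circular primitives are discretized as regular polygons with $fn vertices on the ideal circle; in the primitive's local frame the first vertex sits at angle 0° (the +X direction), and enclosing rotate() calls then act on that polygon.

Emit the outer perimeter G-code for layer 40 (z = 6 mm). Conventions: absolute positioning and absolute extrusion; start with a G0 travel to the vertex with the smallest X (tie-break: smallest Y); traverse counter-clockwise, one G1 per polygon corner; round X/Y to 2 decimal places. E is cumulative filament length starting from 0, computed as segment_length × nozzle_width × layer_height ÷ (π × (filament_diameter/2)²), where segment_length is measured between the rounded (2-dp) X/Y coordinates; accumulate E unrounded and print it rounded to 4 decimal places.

G0 X-2.69 Y15.26 Z6.00
G1 X0.00 Y0.00 E0.3865
G1 X26.59 Y4.69 E1.0601
G1 X23.90 Y19.95 E1.4466
G1 X9.13 Y17.35 E1.8207
G1 X6.35 Y33.11 E2.2199
G1 X0.93 Y32.15 E2.3572
G1 X3.71 Y16.39 E2.7564
G1 X-2.69 Y15.26 E2.9185

At z = 6 mm: the cube (footprint 27×15.5) is included at this height; the cylinder is absent (z outside [6.5, 18]); the cube at (6.5, 8.5) (footprint 5.5×23) is included at this height; Combining (union): the regions partially overlap (shared area 38.50 mm²), so overlapping operands fuse into one piece — 1 connected region; (rotated 10° about Z; rotation is an isometry so areas/perimeters/island counts are preserved). The outline is a single polygon with 8 vertices. Extrusion per mm of travel: 0.4 × 0.15 / (π × 0.875²) = 0.024945. Accumulating E over each segment gives final E = 2.9185.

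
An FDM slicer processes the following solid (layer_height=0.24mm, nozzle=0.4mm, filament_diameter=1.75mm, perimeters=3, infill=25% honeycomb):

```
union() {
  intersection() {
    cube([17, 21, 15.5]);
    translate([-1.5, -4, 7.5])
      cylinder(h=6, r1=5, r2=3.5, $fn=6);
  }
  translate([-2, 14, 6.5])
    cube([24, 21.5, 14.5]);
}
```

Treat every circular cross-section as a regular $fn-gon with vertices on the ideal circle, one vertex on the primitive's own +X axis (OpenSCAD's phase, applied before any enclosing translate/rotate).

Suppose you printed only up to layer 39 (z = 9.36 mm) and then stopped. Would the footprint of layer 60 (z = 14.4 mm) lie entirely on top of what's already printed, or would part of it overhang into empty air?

entirely on top

Compare the two slices. At z = 9.36: the 17×21 cube contributes its full rectangle (area 357.00 mm²); the cone at (-1.5, -4): at t=0.310 of its height the radius interpolates to r₁+(r₂−r₁)t = 4.535, giving a regular 6-gon of that circumradius (area = (6/2)·4.535²·sin(360°/6) = 53.43 mm²); Keeping only the common overlap: the cone at (-1.5, -4) does not overlap the 17×21 cube (empty) — nothing remains; the cube at (-2, 14) is present — its section is the full 24×21.5 rectangle (area 516.00 mm²); Combining (union): only the 24×21.5 cube at (-2, 14) is present, so the union is just that shape — area = 516.00 mm². At z = 14.4: the cube (footprint 17×21) is included at this height (area 357.00 mm²); the cone at (-1.5, -4) is absent (z outside [7.5, 13.5]); Keeping only the common overlap: at least one operand is absent at this height, so nothing remains; the cube at (-2, 14) (footprint 24×21.5) is included at this height (area 516.00 mm²); Taking the union: only the 24×21.5 cube at (-2, 14) is present, so the union is just that shape — area = 516.00 mm². Checking containment: the cross-section at z = 14.4 is a subset of the cross-section at z = 9.36.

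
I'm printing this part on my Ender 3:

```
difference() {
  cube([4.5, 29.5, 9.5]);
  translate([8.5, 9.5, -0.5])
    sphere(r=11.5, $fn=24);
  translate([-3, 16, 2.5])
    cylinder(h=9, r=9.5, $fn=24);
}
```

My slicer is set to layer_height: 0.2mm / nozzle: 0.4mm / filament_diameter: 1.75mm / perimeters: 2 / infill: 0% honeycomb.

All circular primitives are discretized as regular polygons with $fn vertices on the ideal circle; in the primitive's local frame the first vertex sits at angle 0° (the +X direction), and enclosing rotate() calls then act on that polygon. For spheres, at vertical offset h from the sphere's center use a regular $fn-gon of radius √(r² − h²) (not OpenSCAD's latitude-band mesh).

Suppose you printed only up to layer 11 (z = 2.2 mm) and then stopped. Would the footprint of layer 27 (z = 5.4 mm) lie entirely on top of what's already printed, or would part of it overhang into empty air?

Compare the two slices. At z = 2.2: the cube is present — its section is the full 4.5×29.5 rectangle (area 132.75 mm²); the r=11.5 sphere at (8.5, 9.5) slices to a regular 24-gon of circumradius 11.179 (√(r²−h²) with h=2.7 from center) (area = (24/2)·11.179²·sin(360°/24) = 388.10 mm²); the cylinder at (-3, 16) is not intersected at this z (z outside [2.5, 11.5]); Subtracting the remaining from the first: starting from the 4.5×29.5 cube (132.75 mm²), the r=11.5 sphere at (8.5, 9.5) partially overlaps it — only the 80.65 mm² overlap (of its 388.10 mm²) is removed, clipping the outline — area = 52.10 mm². At z = 5.4: the cube is present — its section is the full 4.5×29.5 rectangle (area 132.75 mm²); the r=11.5 sphere at (8.5, 9.5) slices to a regular 24-gon of circumradius 9.871 (√(r²−h²) with h=5.9 from center) (area = (24/2)·9.871²·sin(360°/24) = 302.63 mm²); the r=9.5 cylinder at (-3, 16) contributes a regular 24-gon of circumradius 9.5 (area = (24/2)·9.500²·sin(360°/24) = 280.30 mm²); Taking the first minus the rest: starting from the 4.5×29.5 cube (132.75 mm²), the r=11.5 sphere at (8.5, 9.5) partially overlaps it — only the 66.31 mm² overlap (of its 302.63 mm²) is removed, clipping the outline; the r=9.5 cylinder at (-3, 16) partially overlaps it — only the 30.68 mm² overlap (of its 280.30 mm²) is removed, clipping the outline — area = 35.75 mm². Checking containment: at z = 5.4 the cross-section extends beyond the z = 2.2 cross-section by about 6.75 mm².

part overhangs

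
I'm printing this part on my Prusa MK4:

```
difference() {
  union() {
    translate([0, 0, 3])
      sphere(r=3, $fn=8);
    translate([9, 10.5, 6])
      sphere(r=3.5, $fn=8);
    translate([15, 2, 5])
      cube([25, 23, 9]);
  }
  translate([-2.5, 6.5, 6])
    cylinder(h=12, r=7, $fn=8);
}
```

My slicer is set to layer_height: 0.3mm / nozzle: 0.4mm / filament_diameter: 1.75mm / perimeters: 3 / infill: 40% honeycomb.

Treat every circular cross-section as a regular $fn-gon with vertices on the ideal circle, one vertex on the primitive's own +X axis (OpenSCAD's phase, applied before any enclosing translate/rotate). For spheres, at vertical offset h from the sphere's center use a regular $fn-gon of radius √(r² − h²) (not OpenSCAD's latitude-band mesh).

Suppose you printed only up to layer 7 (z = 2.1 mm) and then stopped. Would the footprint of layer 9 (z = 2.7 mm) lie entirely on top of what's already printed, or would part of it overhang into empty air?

Compare the two slices. At z = 2.1: the r=3 sphere contributes a regular 8-gon of circumradius √(3²−0.9²) = 2.862 (area = (8/2)·2.862²·sin(360°/8) = 23.16 mm²); the sphere at (9, 10.5) does not reach this height (|z−center|=3.900 > r=3.5); the cube at (15, 2) is absent (z outside [5, 14]); Combining (union): only the r=3 sphere is present, so the union is just that shape — area = 23.16 mm²; the cylinder at (-2.5, 6.5) is absent (z outside [6, 18]); After the difference (first − rest): none of the subtracted shapes is present at this height, so the result so far is unchanged — area = 23.16 mm². At z = 2.7: the r=3 sphere slices to a regular 8-gon of circumradius 2.985 (√(r²−h²) with h=0.3 from center) (area = (8/2)·2.985²·sin(360°/8) = 25.20 mm²); the sphere at (9, 10.5): section is a regular 8-gon, circumradius = √(r²−h²) = √(3.5²−3.3²) = 1.166 (area = (8/2)·1.166²·sin(360°/8) = 3.85 mm²); the cube at (15, 2) is absent (z outside [5, 14]); Merging all regions: the 2 present regions are separate (no shared area or edge), so areas and boundary lengths simply add and each stays a separate island — area = 29.05 mm²; the cylinder at (-2.5, 6.5) is absent (z outside [6, 18]); Taking the first minus the rest: none of the subtracted shapes is present at this height, so that combined region is unchanged — area = 29.05 mm². Checking containment: at z = 2.7 the cross-section extends beyond the z = 2.1 cross-section by about 5.88 mm².

part overhangs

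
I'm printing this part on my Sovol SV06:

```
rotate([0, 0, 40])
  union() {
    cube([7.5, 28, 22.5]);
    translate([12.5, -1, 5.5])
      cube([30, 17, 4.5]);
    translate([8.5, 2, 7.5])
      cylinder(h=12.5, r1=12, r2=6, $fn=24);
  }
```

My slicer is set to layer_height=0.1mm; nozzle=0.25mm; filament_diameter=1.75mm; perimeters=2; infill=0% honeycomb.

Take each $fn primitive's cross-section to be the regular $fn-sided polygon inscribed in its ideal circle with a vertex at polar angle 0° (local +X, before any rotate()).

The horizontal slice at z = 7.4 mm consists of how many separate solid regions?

At z = 7.4 mm: the cube is present — its section is the full 7.5×28 rectangle; the cube at (12.5, -1) (footprint 30×17) is included at this height; the cone at (8.5, 2) does not reach this height (z outside [7.5, 20]); Merging all regions: the 2 present regions are separate (no shared area or edge), so areas and boundary lengths simply add and each stays a separate island — 2 connected regions; (whole slice rotated 40° about Z — lengths, areas and connectivity unchanged). The result has 2 disconnected regions.

2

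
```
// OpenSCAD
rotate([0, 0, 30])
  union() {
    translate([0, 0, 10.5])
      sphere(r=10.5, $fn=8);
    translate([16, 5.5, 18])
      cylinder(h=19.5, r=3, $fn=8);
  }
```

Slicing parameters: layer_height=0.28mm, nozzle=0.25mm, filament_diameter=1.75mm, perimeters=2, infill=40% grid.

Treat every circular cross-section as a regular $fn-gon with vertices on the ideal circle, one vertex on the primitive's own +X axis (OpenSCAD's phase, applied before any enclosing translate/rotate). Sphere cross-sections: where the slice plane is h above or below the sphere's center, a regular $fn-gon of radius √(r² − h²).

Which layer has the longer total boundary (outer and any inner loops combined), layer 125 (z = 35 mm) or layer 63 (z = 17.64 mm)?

Layer 125 (z = 35): the sphere is absent (|z−center|=24.500 > r=10.5); the r=3 cylinder at (16, 5.5) gives a regular 8-gon of circumradius 3 (constant along its height) (perimeter = 2·8·3.000·sin(180°/8) = 18.37 mm); Taking the union: only the r=3 cylinder at (16, 5.5) is present, so the union is just that shape — boundary = 18.37 mm; (whole slice rotated 30° about Z — lengths, areas and connectivity unchanged). So its perimeter = 18.37 mm. Layer 63 (z = 17.64): the r=10.5 sphere slices to a regular 8-gon of circumradius 7.699 (√(r²−h²) with h=7.14 from center) (perimeter = 2·8·7.699·sin(180°/8) = 47.14 mm); the cylinder at (16, 5.5) is absent (z outside [18, 37.5]); Merging all regions: only the r=10.5 sphere is present, so the union is just that shape — boundary = 47.14 mm; (rotated 30° about Z; rotation is an isometry so areas/perimeters/island counts are preserved). So its perimeter = 47.14 mm. Layer 63 is larger (47.14 vs 18.37 mm).

layer 63 (z = 17.64 mm)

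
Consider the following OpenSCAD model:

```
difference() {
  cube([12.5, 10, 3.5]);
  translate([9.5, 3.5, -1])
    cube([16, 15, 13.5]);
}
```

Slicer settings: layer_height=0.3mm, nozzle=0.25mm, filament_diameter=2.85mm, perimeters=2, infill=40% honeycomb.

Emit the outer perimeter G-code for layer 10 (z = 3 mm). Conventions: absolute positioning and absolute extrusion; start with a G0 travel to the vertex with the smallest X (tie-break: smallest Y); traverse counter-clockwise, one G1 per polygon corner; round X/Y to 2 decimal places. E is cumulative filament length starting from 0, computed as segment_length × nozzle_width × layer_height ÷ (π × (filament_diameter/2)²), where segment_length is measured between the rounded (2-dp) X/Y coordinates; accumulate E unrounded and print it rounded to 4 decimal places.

G0 X0.00 Y0.00 Z3.00
G1 X12.50 Y0.00 E0.1470
G1 X12.50 Y3.50 E0.1881
G1 X9.50 Y3.50 E0.2234
G1 X9.50 Y10.00 E0.2998
G1 X0.00 Y10.00 E0.4115
G1 X0.00 Y0.00 E0.5290

At z = 3 mm: the cube (footprint 12.5×10) is included at this height; the cube at (9.5, 3.5) is present — its section is the full 16×15 rectangle; Taking the first minus the rest: starting from the 12.5×10 cube, the 16×15 cube at (9.5, 3.5) partially overlaps it — only the 19.50 mm² overlap (of its 240.00 mm²) is removed, clipping the outline — 1 connected region. The outline is a single polygon with 6 vertices. Extrusion per mm of travel: 0.25 × 0.3 / (π × 1.425²) = 0.011757. Accumulating E over each segment gives final E = 0.5290.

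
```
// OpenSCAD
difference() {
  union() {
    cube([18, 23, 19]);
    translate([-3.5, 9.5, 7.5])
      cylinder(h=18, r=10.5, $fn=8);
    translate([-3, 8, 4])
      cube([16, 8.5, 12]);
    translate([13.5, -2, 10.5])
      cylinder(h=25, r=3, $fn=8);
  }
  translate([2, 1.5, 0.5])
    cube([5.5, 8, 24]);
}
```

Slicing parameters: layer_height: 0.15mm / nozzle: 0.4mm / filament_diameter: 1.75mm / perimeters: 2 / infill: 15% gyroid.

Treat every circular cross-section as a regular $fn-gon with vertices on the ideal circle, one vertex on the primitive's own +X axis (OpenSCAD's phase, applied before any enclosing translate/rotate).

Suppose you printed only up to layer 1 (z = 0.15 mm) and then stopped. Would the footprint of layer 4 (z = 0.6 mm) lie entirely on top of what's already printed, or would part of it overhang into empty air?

entirely on top

Compare the two slices. At z = 0.15: the cube (footprint 18×23) is included at this height (area 414.00 mm²); the cylinder at (-3.5, 9.5) is not intersected at this z (z outside [7.5, 25.5]); the cube at (-3, 8) does not reach this height (z outside [4, 16]); the cylinder at (13.5, -2) is absent (z outside [10.5, 35.5]); Combining (union): only the 18×23 cube is present, so the union is just that shape — area = 414.00 mm²; the cube at (2, 1.5) is not intersected at this z (z outside [0.5, 24.5]); After the difference (first − rest): none of the subtracted shapes is present at this height, so the result so far is unchanged — area = 414.00 mm². At z = 0.6: the cube is present — its section is the full 18×23 rectangle (area 414.00 mm²); the cylinder at (-3.5, 9.5) is not intersected at this z (z outside [7.5, 25.5]); the cube at (-3, 8) does not reach this height (z outside [4, 16]); the cylinder at (13.5, -2) is absent (z outside [10.5, 35.5]); Combining (union): only the 18×23 cube is present, so the union is just that shape — area = 414.00 mm²; the 5.5×8 cube at (2, 1.5) contributes its full rectangle (area 44.00 mm²); Taking the first minus the rest: starting from that combined region (414.00 mm²), the 5.5×8 cube at (2, 1.5) lies wholly inside it (removes its full 44.00 mm² and its 27.00 mm outline becomes a hole wall) — area = 370.00 mm². Checking containment: the cross-section at z = 0.6 is a subset of the cross-section at z = 0.15.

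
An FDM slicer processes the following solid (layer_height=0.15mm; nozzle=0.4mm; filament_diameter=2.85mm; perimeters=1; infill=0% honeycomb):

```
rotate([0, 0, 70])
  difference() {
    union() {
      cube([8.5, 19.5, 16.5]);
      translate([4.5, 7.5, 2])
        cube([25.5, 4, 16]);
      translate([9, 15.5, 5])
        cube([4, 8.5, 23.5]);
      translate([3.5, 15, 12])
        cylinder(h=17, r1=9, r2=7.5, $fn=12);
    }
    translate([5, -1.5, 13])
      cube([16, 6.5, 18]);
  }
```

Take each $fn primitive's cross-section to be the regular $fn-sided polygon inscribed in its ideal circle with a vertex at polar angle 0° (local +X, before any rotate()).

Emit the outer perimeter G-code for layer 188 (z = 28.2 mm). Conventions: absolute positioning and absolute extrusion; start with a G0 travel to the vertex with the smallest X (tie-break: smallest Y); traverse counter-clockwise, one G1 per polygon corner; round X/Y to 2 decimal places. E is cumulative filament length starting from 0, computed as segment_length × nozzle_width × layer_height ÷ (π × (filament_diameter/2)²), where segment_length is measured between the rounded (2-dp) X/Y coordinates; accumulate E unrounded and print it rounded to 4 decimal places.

G0 X-20.35 Y7.10 Z28.20
G1 X-18.70 Y3.55 E0.0368
G1 X-15.49 Y1.31 E0.0736
G1 X-11.58 Y0.96 E0.1106
G1 X-8.03 Y2.62 E0.1474
G1 X-5.78 Y5.83 E0.1843
G1 X-5.44 Y9.73 E0.2211
G1 X-7.10 Y13.29 E0.2580
G1 X-10.31 Y15.53 E0.2949
G1 X-10.82 Y15.58 E0.2997
G1 X-10.12 Y17.52 E0.3191
G1 X-18.11 Y20.42 E0.3990
G1 X-19.47 Y16.67 E0.4365
G1 X-15.57 Y15.24 E0.4756
G1 X-17.76 Y14.22 E0.4983
G1 X-20.01 Y11.01 E0.5352
G1 X-20.35 Y7.10 E0.5721

At z = 28.2 mm: the cube is not intersected at this z (z outside [0, 16.5]); the cube at (4.5, 7.5) does not reach this height (z outside [2, 18]); the 4×8.5 cube at (9, 15.5) contributes its full rectangle; the cone at (3.5, 15) (r1=9→r2=7.5) has section circumradius 7.571 here — a regular 12-gon; Combining (union): the regions partially overlap (shared area 5.47 mm²), so overlapping operands fuse into one piece — 1 connected region; the cube at (5, -1.5) is present — its section is the full 16×6.5 rectangle; Subtracting the remaining from the first: starting from the result so far, the 16×6.5 cube at (5, -1.5) misses the remaining region (no effect) — 1 connected region; (whole slice rotated 70° about Z — lengths, areas and connectivity unchanged). The outline is a single polygon with 16 vertices. Extrusion per mm of travel: 0.4 × 0.15 / (π × 1.425²) = 0.009405. Accumulating E over each segment gives final E = 0.5721.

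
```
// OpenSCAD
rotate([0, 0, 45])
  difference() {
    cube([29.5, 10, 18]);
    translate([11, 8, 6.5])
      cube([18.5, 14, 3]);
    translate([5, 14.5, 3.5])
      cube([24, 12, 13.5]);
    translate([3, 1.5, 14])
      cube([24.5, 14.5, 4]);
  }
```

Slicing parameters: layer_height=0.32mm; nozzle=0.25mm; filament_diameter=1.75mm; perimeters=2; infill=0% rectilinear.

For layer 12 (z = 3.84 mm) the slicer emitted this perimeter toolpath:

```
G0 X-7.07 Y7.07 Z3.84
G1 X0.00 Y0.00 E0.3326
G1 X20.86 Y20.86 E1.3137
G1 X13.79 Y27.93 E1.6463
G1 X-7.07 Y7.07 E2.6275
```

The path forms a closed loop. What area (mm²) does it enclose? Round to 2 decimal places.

294.96 mm²

Apply the shoelace formula to the sequence of (X, Y) vertices; enclosed area = 294.96 mm².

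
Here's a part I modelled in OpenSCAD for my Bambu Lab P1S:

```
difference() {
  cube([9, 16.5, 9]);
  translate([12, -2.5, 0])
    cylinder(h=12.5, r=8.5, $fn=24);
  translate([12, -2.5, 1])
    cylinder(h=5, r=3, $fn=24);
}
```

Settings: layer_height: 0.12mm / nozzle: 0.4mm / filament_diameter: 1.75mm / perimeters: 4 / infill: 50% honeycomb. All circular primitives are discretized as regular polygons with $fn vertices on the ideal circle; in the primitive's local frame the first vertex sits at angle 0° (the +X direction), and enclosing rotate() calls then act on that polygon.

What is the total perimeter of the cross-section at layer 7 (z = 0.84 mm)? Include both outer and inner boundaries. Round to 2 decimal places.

48.22 mm

At z = 0.84 mm: the cube (footprint 9×16.5) is included at this height (perimeter 51.00 mm); the cylinder at (12, -2.5): section is a regular 24-gon, circumradius r=8.5 (perimeter = 2·24·8.500·sin(180°/24) = 53.25 mm); the cylinder at (12, -2.5) is not intersected at this z (z outside [1, 6]); After the difference (first − rest): starting from the 9×16.5 cube, the r=8.5 cylinder at (12, -2.5) partially overlaps it — only the 17.96 mm² overlap (of its 224.40 mm²) is removed, clipping the outline — boundary = 48.22 mm. Overall, the cross-section is a single solid region. Total boundary length (outer) = 48.22 mm.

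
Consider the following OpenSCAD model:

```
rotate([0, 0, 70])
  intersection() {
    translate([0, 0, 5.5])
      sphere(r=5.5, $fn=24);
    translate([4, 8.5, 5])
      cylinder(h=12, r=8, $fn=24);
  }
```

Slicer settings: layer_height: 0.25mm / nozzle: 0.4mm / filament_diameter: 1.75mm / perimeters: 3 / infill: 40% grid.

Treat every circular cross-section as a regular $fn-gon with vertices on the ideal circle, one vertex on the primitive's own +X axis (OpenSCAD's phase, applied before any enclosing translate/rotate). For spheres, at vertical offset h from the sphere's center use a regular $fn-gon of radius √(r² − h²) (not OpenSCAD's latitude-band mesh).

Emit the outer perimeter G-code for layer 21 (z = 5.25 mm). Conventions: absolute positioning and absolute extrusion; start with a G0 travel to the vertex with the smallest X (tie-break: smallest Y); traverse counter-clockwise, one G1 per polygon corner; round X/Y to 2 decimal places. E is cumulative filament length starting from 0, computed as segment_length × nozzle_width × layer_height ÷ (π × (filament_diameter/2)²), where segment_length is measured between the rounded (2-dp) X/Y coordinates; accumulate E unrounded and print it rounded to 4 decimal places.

At z = 5.25 mm: the r=5.5 sphere contributes a regular 24-gon of circumradius √(5.5²−0.25²) = 5.494; the r=8 cylinder at (4, 8.5) gives a regular 24-gon of circumradius 8 (constant along its height); Taking the intersection: the r=8 cylinder at (4, 8.5) partially overlaps the r=5.5 sphere; clipping to the common part keeps 25.87 mm² — 1 connected region; (whole slice rotated 70° about Z — lengths, areas and connectivity unchanged). The outline is a single polygon with 15 vertices. Extrusion per mm of travel: 0.4 × 0.25 / (π × 0.875²) = 0.041575. Accumulating E over each segment gives final E = 0.8696.

G0 X-5.47 Y0.48 Z5.25
G1 X-5.41 Y-0.95 E0.0595
G1 X-5.33 Y-1.22 E0.0712
G1 X-5.23 Y-1.21 E0.0754
G1 X-3.24 Y-0.58 E0.1622
G1 X-1.48 Y0.54 E0.2489
G1 X-0.07 Y2.08 E0.3357
G1 X0.90 Y3.93 E0.4226
G1 X1.20 Y5.31 E0.4813
G1 X0.48 Y5.47 E0.5119
G1 X-0.95 Y5.41 E0.5714
G1 X-2.32 Y4.98 E0.6311
G1 X-3.53 Y4.21 E0.6908
G1 X-4.50 Y3.15 E0.7505
G1 X-5.16 Y1.88 E0.8100
G1 X-5.47 Y0.48 E0.8696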